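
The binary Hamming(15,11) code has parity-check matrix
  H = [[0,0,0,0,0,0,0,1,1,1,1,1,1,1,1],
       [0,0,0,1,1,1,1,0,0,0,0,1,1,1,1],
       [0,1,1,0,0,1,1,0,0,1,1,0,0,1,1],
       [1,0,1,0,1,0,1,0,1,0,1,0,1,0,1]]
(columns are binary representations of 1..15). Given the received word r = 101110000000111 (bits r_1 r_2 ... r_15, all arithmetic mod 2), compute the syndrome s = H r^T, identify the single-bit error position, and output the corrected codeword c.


s = (1, 1, 1, 1)^T, error position = 15, corrected codeword c = 101110000000110

Compute s = H r^T mod 2 one row at a time:
  s_1 = 0 + 0 + 0 + 0 + 0 + 1 + 1 + 1 = 3 ≡ 1 (mod 2).
  s_2 = 1 + 1 + 0 + 0 + 0 + 1 + 1 + 1 = 5 ≡ 1 (mod 2).
  s_3 = 0 + 1 + 0 + 0 + 0 + 0 + 1 + 1 = 3 ≡ 1 (mod 2).
  s_4 = 1 + 1 + 1 + 0 + 0 + 0 + 1 + 1 = 5 ≡ 1 (mod 2).
s = (1, 1, 1, 1)^T — this equals column 15 of H (binary 1111), so error is at position 15.
Correct: flip bit 15 of r = 101110000000111 to get c = 101110000000110.


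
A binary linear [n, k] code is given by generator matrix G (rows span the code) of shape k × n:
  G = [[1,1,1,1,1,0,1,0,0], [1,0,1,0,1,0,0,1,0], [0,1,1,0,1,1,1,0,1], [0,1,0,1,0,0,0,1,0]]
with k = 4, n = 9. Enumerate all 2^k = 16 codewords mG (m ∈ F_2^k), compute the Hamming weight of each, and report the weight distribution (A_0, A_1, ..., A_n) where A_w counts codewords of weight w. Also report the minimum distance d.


Weight distribution: A_0 = 1, A_1 = 1, A_3 = 1, A_4 = 3, A_5 = 5, A_6 = 4, A_7 = 1. Minimum distance d = 1.

Enumerate all 2^4 = 16 messages m ∈ F_2^4.
For each, compute codeword c = mG in F_2^9, then tally its weight.
  m = 0000 → c = 000000000, weight = 0.
  m = 1000 → c = 111110100, weight = 6.
  m = 0100 → c = 101010010, weight = 4.
  m = 1100 → c = 010100110, weight = 4.
  m = 0010 → c = 011011101, weight = 6.
  m = 1010 → c = 100101001, weight = 4.
  m = 0110 → c = 110001111, weight = 6.
  m = 1110 → c = 001111011, weight = 6.
  m = 0001 → c = 010100010, weight = 3.
  m = 1001 → c = 101010110, weight = 5.
  m = 0101 → c = 111110000, weight = 5.
  m = 1101 → c = 000000100, weight = 1.
  m = 0011 → c = 001111111, weight = 7.
  m = 1011 → c = 110001011, weight = 5.
  m = 0111 → c = 100101101, weight = 5.
  m = 1111 → c = 011011001, weight = 5.
Tally weights:
  weight 0: 1 codewords.
  weight 1: 1 codewords.
  weight 3: 1 codewords.
  weight 4: 3 codewords.
  weight 5: 5 codewords.
  weight 6: 4 codewords.
  weight 7: 1 codewords.
Minimum distance d = smallest w > 0 with A_w > 0 = 1.
Sanity: Σ A_w = 16 = 2^4 = 16 ✓.


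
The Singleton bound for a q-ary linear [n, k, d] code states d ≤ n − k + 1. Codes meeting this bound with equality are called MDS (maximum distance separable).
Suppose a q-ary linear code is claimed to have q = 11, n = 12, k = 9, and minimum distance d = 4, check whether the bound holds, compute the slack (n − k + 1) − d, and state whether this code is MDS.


Singleton RHS = n − k + 1 = 4, slack = 0, bound satisfied, MDS.

Singleton bound: d ≤ n − k + 1.
Here n = 12, k = 9, so n − k + 1 = 4.
Given d = 4, check d ≤ 4: YES.
Slack = (n − k + 1) − d = 0.
The code is MDS (slack = 0).
Description: the claimed parameters are [12, 9, 4]_11; such a code would be MDS (meets Singleton bound).


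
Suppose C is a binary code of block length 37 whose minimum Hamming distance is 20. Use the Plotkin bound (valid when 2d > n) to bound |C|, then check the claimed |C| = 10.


Plotkin bound M ≤ 12; given |C| = 10 ≤ bound (satisfied).

Check applicability: 2d = 40, n = 37.
2d − n = 3 > 0, so Plotkin applies.
Compute d/(2d−n) = 20/3 ≈ 6.6667.
⌊d/(2d−n)⌋ = 6.
Plotkin bound: M ≤ 2·6 = 12.
Given |C| = 10, check: satisfied.
This |C| is below the Plotkin bound.


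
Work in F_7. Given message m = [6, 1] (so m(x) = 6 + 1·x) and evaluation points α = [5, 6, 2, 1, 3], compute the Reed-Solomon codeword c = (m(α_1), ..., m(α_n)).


c = [4, 5, 1, 0, 2]

Message polynomial: m(x) = 6 + 1·x (mod 7).
For each evaluation point α_i, compute m(α_i) mod 7:
  α_1 = 5: Horner steps 1 → 4, so m(5) = 4.
  α_2 = 6: Horner steps 1 → 5, so m(6) = 5.
  α_3 = 2: Horner steps 1 → 1, so m(2) = 1.
  α_4 = 1: Horner steps 1 → 0, so m(1) = 0.
  α_5 = 3: Horner steps 1 → 2, so m(3) = 2.
Codeword c = [4, 5, 1, 0, 2] ∈ F_7^5.


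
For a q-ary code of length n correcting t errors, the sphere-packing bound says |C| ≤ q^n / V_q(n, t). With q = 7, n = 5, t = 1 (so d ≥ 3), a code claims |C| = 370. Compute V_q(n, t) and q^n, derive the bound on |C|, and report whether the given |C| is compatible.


V_q(n, t) = 31, q^n = 16807, Hamming bound = 542, |C| = 370 ≤ bound (satisfied).

Step 1: Compute V_q(n, t) = Σ_{j=0}^1 C(n, j) (q−1)^j.
  j = 0: C(5,0)·(6)^0 = 1·1 = 1.
  j = 1: C(5,1)·(6)^1 = 5·6 = 30.
  V_q(n, t) = 1 + 30 = 31.
Step 2: q^n = 7^5 = 16807.
Step 3: Hamming bound ⌊q^n / V_q(n,t)⌋ = ⌊16807/31⌋ = 542.
Step 4: Compare |C| = 370 to 542: satisfied.
The claimed |C| lies below the Hamming bound.


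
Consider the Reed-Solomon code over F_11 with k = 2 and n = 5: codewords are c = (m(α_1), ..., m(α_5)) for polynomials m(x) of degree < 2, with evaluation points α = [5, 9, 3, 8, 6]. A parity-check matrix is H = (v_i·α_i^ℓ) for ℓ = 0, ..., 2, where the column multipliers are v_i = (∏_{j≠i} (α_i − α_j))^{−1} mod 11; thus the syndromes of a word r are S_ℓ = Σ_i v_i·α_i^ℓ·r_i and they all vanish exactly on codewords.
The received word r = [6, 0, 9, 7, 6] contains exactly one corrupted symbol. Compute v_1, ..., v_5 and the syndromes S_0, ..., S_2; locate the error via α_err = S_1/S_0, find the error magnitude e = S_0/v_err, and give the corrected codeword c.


S = (1, 6, 3), error at position 5, error magnitude e = 7, c = [6, 0, 9, 7, 10].

Step 1: column multipliers v_i = (∏_{j≠i}(α_i − α_j))^{−1} mod 11.
  i = 1 (α = 5): (5−9)(5−3)(5−8)(5−6) = (−4)·2·(−3)·(−1) = −24 ≡ 9, so v_1 = 9^{−1} = 5 (mod 11).
  i = 2 (α = 9): (9−5)(9−3)(9−8)(9−6) = 4·6·1·3 = 72 ≡ 6, so v_2 = 6^{−1} = 2 (mod 11).
  i = 3 (α = 3): (3−5)(3−9)(3−8)(3−6) = (−2)·(−6)·(−5)·(−3) = 180 ≡ 4, so v_3 = 4^{−1} = 3 (mod 11).
  i = 4 (α = 8): (8−5)(8−9)(8−3)(8−6) = 3·(−1)·5·2 = −30 ≡ 3, so v_4 = 3^{−1} = 4 (mod 11).
  i = 5 (α = 6): (6−5)(6−9)(6−3)(6−8) = 1·(−3)·3·(−2) = 18 ≡ 7, so v_5 = 7^{−1} = 8 (mod 11).
  v = [5, 2, 3, 4, 8].
Step 2: syndromes of r = [6, 0, 9, 7, 6] (all sums mod 11).
  S_0 = Σ v_i r_i = 5·6 + 2·0 + 3·9 + 4·7 + 8·6 = 133 ≡ 1.
  S_1 = Σ v_i α_i r_i = 5·5·6 + 2·9·0 + 3·3·9 + 4·8·7 + 8·6·6 = 743 ≡ 6.
  α_i^2 mod 11 = [3, 4, 9, 9, 3].
  S_2 = Σ v_i α_i^2 r_i = 5·3·6 + 2·4·0 + 3·9·9 + 4·9·7 + 8·3·6 = 729 ≡ 3.
  S = (1, 6, 3) ≠ 0, so r is not a codeword (an error is present).
Step 3: locate the error. For a single error e at position i, S_ℓ = v_i·e·α_i^ℓ, so α_err = S_1/S_0.
  S_0^{−1} = 1^{−1} = 1 (mod 11), so α_err = 6·1 = 6 ≡ 6 = α_5. Error position i = 5.
  Consistency check: S_2/S_1 = 3·2 = 6 ≡ 6 = α_err ✓ (single-error assumption holds).
Step 4: error magnitude e = S_0/v_5 = S_0·∏_{j≠5}(α_5 − α_j) = 1·7 = 7 ≡ 7 (mod 11).
Step 5: correct position 5: c_5 = r_5 − e = 6 − 7 ≡ 10 (mod 11). Hence c = [6, 0, 9, 7, 10].
  Check: interpolating c through the α_i gives m(x) = 8 + 4·x (degree < 2) with m(α_i) = c_i for every i, so c is indeed a codeword.


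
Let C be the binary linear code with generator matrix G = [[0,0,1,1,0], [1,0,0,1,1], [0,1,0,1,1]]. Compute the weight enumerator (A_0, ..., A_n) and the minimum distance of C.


Weight distribution: A_0 = 1, A_2 = 2, A_3 = 4, A_4 = 1. Minimum distance d = 2.

Enumerate all 2^3 = 8 messages m ∈ F_2^3.
For each, compute codeword c = mG in F_2^5, then tally its weight.
  m = 000 → c = 00000, weight = 0.
  m = 100 → c = 00110, weight = 2.
  m = 010 → c = 10011, weight = 3.
  m = 110 → c = 10101, weight = 3.
  m = 001 → c = 01011, weight = 3.
  m = 101 → c = 01101, weight = 3.
  m = 011 → c = 11000, weight = 2.
  m = 111 → c = 11110, weight = 4.
Tally weights:
  weight 0: 1 codewords.
  weight 2: 2 codewords.
  weight 3: 4 codewords.
  weight 4: 1 codewords.
Minimum distance d = smallest w > 0 with A_w > 0 = 2.
Sanity: Σ A_w = 8 = 2^3 = 8 ✓.


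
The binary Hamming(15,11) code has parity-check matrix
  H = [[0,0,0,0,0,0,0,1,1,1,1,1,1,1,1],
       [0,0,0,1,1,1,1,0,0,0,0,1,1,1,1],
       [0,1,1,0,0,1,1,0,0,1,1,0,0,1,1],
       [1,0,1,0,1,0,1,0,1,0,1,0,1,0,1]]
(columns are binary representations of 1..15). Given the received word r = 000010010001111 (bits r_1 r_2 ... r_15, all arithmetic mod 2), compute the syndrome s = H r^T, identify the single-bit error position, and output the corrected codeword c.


s = (1, 1, 0, 1)^T, error position = 13, corrected codeword c = 000010010001011

Compute s = H r^T mod 2 one row at a time:
  s_1 = 1 + 0 + 0 + 0 + 1 + 1 + 1 + 1 = 5 ≡ 1 (mod 2).
  s_2 = 0 + 1 + 0 + 0 + 1 + 1 + 1 + 1 = 5 ≡ 1 (mod 2).
  s_3 = 0 + 0 + 0 + 0 + 0 + 0 + 1 + 1 = 2 ≡ 0 (mod 2).
  s_4 = 0 + 0 + 1 + 0 + 0 + 0 + 1 + 1 = 3 ≡ 1 (mod 2).
s = (1, 1, 0, 1)^T — this equals column 13 of H (binary 1101), so error is at position 13.
Correct: flip bit 13 of r = 000010010001111 to get c = 000010010001011.


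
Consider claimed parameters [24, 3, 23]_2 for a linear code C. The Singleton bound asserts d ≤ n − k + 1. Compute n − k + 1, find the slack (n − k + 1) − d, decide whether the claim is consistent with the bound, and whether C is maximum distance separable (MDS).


Singleton RHS = n − k + 1 = 22, slack = -1, bound violated (no such code; not MDS).

Singleton bound: d ≤ n − k + 1.
Here n = 24, k = 3, so n − k + 1 = 22.
Given d = 23, check d ≤ 22: NO.
Slack = (n − k + 1) − d = -1.
The slack is negative: d = 23 exceeds n − k + 1 = 22 by 1, so the Singleton bound is violated and no linear [24, 3, 23]_2 code can exist. In particular it is not MDS (MDS requires d = n − k + 1 exactly).
Description: the claimed parameters are [24, 3, 23]_2; such a code would be impossible (violates the Singleton bound).


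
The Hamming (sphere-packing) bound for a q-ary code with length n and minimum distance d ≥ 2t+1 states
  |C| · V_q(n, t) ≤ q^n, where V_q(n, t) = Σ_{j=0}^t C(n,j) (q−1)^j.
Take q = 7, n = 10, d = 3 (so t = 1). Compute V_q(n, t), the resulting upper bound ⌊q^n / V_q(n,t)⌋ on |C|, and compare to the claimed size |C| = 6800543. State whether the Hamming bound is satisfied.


V_q(n, t) = 61, q^n = 282475249, Hamming bound = 4630741, |C| = 6800543 > bound (violated).

Step 1: Compute V_q(n, t) = Σ_{j=0}^1 C(n, j) (q−1)^j.
  j = 0: C(10,0)·(6)^0 = 1·1 = 1.
  j = 1: C(10,1)·(6)^1 = 10·6 = 60.
  V_q(n, t) = 1 + 60 = 61.
Step 2: q^n = 7^10 = 282475249.
Step 3: Hamming bound ⌊q^n / V_q(n,t)⌋ = ⌊282475249/61⌋ = 4630741.
Step 4: Compare |C| = 6800543 to 4630741: violated.
The claimed |C| lies above the Hamming bound, so no 7-ary code of length 10 with d ≥ 3 can have 6800543 codewords.


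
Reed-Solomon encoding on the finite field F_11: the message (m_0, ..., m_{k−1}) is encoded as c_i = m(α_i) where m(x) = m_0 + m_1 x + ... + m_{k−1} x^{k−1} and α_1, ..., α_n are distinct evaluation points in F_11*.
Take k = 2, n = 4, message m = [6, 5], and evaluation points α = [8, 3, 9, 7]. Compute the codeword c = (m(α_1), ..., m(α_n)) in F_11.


c = [2, 10, 7, 8]

Message polynomial: m(x) = 6 + 5·x (mod 11).
For each evaluation point α_i, compute m(α_i) mod 11:
  α_1 = 8: Horner steps 5 → 2, so m(8) = 2.
  α_2 = 3: Horner steps 5 → 10, so m(3) = 10.
  α_3 = 9: Horner steps 5 → 7, so m(9) = 7.
  α_4 = 7: Horner steps 5 → 8, so m(7) = 8.
Codeword c = [2, 10, 7, 8] ∈ F_11^4.


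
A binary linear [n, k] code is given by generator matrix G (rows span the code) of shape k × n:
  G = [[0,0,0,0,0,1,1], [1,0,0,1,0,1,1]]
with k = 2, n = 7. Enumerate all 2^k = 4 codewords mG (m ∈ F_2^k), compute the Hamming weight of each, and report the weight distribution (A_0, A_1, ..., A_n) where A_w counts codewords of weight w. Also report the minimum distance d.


Weight distribution: A_0 = 1, A_2 = 2, A_4 = 1. Minimum distance d = 2.

Enumerate all 2^2 = 4 messages m ∈ F_2^2.
For each, compute codeword c = mG in F_2^7, then tally its weight.
  m = 00 → c = 0000000, weight = 0.
  m = 10 → c = 0000011, weight = 2.
  m = 01 → c = 1001011, weight = 4.
  m = 11 → c = 1001000, weight = 2.
Tally weights:
  weight 0: 1 codewords.
  weight 2: 2 codewords.
  weight 4: 1 codewords.
Minimum distance d = smallest w > 0 with A_w > 0 = 2.
Sanity: Σ A_w = 4 = 2^2 = 4 ✓.


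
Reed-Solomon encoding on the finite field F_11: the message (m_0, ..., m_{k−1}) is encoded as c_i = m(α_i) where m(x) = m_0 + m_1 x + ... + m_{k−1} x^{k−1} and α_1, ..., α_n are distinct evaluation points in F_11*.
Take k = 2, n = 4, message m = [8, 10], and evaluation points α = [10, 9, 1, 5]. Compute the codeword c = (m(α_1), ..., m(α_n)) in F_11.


c = [9, 10, 7, 3]

Message polynomial: m(x) = 8 + 10·x (mod 11).
For each evaluation point α_i, compute m(α_i) mod 11:
  α_1 = 10: Horner steps 10 → 9, so m(10) = 9.
  α_2 = 9: Horner steps 10 → 10, so m(9) = 10.
  α_3 = 1: Horner steps 10 → 7, so m(1) = 7.
  α_4 = 5: Horner steps 10 → 3, so m(5) = 3.
Codeword c = [9, 10, 7, 3] ∈ F_11^4.


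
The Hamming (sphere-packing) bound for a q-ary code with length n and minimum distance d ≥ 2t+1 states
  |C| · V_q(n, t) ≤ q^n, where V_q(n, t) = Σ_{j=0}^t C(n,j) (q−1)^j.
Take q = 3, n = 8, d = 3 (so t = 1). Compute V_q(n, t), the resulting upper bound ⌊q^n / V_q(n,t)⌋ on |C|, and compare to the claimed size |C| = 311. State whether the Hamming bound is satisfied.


V_q(n, t) = 17, q^n = 6561, Hamming bound = 385, |C| = 311 ≤ bound (satisfied).

Step 1: Compute V_q(n, t) = Σ_{j=0}^1 C(n, j) (q−1)^j.
  j = 0: C(8,0)·(2)^0 = 1·1 = 1.
  j = 1: C(8,1)·(2)^1 = 8·2 = 16.
  V_q(n, t) = 1 + 16 = 17.
Step 2: q^n = 3^8 = 6561.
Step 3: Hamming bound ⌊q^n / V_q(n,t)⌋ = ⌊6561/17⌋ = 385.
Step 4: Compare |C| = 311 to 385: satisfied.
The claimed |C| lies below the Hamming bound.


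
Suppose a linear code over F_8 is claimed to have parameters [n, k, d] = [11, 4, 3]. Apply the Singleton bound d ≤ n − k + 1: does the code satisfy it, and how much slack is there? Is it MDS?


Singleton RHS = n − k + 1 = 8, slack = 5, bound satisfied, not MDS.

Singleton bound: d ≤ n − k + 1.
Here n = 11, k = 4, so n − k + 1 = 8.
Given d = 3, check d ≤ 8: YES.
Slack = (n − k + 1) − d = 5.
The code is NOT MDS (slack = 5 > 0).
Description: the claimed parameters are [11, 4, 3]_8; such a code would be non-MDS.


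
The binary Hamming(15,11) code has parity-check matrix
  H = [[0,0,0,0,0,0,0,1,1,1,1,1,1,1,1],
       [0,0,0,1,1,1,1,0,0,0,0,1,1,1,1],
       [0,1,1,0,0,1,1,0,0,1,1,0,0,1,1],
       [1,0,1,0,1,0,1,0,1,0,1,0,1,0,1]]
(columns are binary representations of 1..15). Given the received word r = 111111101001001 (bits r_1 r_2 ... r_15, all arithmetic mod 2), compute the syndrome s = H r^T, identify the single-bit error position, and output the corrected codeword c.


s = (1, 0, 1, 0)^T, error position = 10, corrected codeword c = 111111101101001

Compute s = H r^T mod 2 one row at a time:
  s_1 = 0 + 1 + 0 + 0 + 1 + 0 + 0 + 1 = 3 ≡ 1 (mod 2).
  s_2 = 1 + 1 + 1 + 1 + 1 + 0 + 0 + 1 = 6 ≡ 0 (mod 2).
  s_3 = 1 + 1 + 1 + 1 + 0 + 0 + 0 + 1 = 5 ≡ 1 (mod 2).
  s_4 = 1 + 1 + 1 + 1 + 1 + 0 + 0 + 1 = 6 ≡ 0 (mod 2).
s = (1, 0, 1, 0)^T — this equals column 10 of H (binary 1010), so error is at position 10.
Correct: flip bit 10 of r = 111111101001001 to get c = 111111101101001.


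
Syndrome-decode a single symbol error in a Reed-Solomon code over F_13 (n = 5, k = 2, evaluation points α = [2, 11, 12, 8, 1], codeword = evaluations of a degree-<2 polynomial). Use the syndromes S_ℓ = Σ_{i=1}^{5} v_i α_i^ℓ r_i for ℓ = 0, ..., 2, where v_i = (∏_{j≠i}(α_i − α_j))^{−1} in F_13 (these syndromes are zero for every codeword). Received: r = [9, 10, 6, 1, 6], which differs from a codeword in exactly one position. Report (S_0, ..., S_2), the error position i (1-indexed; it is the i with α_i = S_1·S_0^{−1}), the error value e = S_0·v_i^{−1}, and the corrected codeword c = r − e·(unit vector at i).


S = (10, 3, 10), error at position 3, error magnitude e = 6, c = [9, 10, 0, 1, 6].

Step 1: column multipliers v_i = (∏_{j≠i}(α_i − α_j))^{−1} mod 13.
  i = 1 (α = 2): (2−11)(2−12)(2−8)(2−1) = (−9)·(−10)·(−6)·1 = −540 ≡ 6, so v_1 = 6^{−1} = 11 (mod 13).
  i = 2 (α = 11): (11−2)(11−12)(11−8)(11−1) = 9·(−1)·3·10 = −270 ≡ 3, so v_2 = 3^{−1} = 9 (mod 13).
  i = 3 (α = 12): (12−2)(12−11)(12−8)(12−1) = 10·1·4·11 = 440 ≡ 11, so v_3 = 11^{−1} = 6 (mod 13).
  i = 4 (α = 8): (8−2)(8−11)(8−12)(8−1) = 6·(−3)·(−4)·7 = 504 ≡ 10, so v_4 = 10^{−1} = 4 (mod 13).
  i = 5 (α = 1): (1−2)(1−11)(1−12)(1−8) = (−1)·(−10)·(−11)·(−7) = 770 ≡ 3, so v_5 = 3^{−1} = 9 (mod 13).
  v = [11, 9, 6, 4, 9].
Step 2: syndromes of r = [9, 10, 6, 1, 6] (all sums mod 13).
  S_0 = Σ v_i r_i = 11·9 + 9·10 + 6·6 + 4·1 + 9·6 = 283 ≡ 10.
  S_1 = Σ v_i α_i r_i = 11·2·9 + 9·11·10 + 6·12·6 + 4·8·1 + 9·1·6 = 1706 ≡ 3.
  α_i^2 mod 13 = [4, 4, 1, 12, 1].
  S_2 = Σ v_i α_i^2 r_i = 11·4·9 + 9·4·10 + 6·1·6 + 4·12·1 + 9·1·6 = 894 ≡ 10.
  S = (10, 3, 10) ≠ 0, so r is not a codeword (an error is present).
Step 3: locate the error. For a single error e at position i, S_ℓ = v_i·e·α_i^ℓ, so α_err = S_1/S_0.
  S_0^{−1} = 10^{−1} = 4 (mod 13), so α_err = 3·4 = 12 ≡ 12 = α_3. Error position i = 3.
  Consistency check: S_2/S_1 = 10·9 = 90 ≡ 12 = α_err ✓ (single-error assumption holds).
Step 4: error magnitude e = S_0/v_3 = S_0·∏_{j≠3}(α_3 − α_j) = 10·11 = 110 ≡ 6 (mod 13).
Step 5: correct position 3: c_3 = r_3 − e = 6 − 6 ≡ 0 (mod 13). Hence c = [9, 10, 0, 1, 6].
  Check: interpolating c through the α_i gives m(x) = 3 + 3·x (degree < 2) with m(α_i) = c_i for every i, so c is indeed a codeword.


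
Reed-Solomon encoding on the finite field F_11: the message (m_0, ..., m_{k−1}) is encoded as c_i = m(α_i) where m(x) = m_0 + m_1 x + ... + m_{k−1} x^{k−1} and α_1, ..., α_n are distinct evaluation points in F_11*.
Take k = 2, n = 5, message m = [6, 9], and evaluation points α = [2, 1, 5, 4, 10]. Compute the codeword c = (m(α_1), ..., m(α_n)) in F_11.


c = [2, 4, 7, 9, 8]

Message polynomial: m(x) = 6 + 9·x (mod 11).
For each evaluation point α_i, compute m(α_i) mod 11:
  α_1 = 2: Horner steps 9 → 2, so m(2) = 2.
  α_2 = 1: Horner steps 9 → 4, so m(1) = 4.
  α_3 = 5: Horner steps 9 → 7, so m(5) = 7.
  α_4 = 4: Horner steps 9 → 9, so m(4) = 9.
  α_5 = 10: Horner steps 9 → 8, so m(10) = 8.
Codeword c = [2, 4, 7, 9, 8] ∈ F_11^5.


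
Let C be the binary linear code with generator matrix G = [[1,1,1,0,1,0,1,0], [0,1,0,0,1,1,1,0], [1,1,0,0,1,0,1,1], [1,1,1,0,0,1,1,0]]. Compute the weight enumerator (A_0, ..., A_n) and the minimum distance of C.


Weight distribution: A_0 = 1, A_2 = 3, A_3 = 4, A_4 = 3, A_5 = 4, A_6 = 1. Minimum distance d = 2.

Enumerate all 2^4 = 16 messages m ∈ F_2^4.
For each, compute codeword c = mG in F_2^8, then tally its weight.
  m = 0000 → c = 00000000, weight = 0.
  m = 1000 → c = 11101010, weight = 5.
  m = 0100 → c = 01001110, weight = 4.
  m = 1100 → c = 10100100, weight = 3.
  m = 0010 → c = 11001011, weight = 5.
  m = 1010 → c = 00100001, weight = 2.
  m = 0110 → c = 10000101, weight = 3.
  m = 1110 → c = 01101111, weight = 6.
  m = 0001 → c = 11100110, weight = 5.
  m = 1001 → c = 00001100, weight = 2.
  m = 0101 → c = 10101000, weight = 3.
  m = 1101 → c = 01000010, weight = 2.
  m = 0011 → c = 00101101, weight = 4.
  m = 1011 → c = 11000111, weight = 5.
  m = 0111 → c = 01100011, weight = 4.
  m = 1111 → c = 10001001, weight = 3.
Tally weights:
  weight 0: 1 codewords.
  weight 2: 3 codewords.
  weight 3: 4 codewords.
  weight 4: 3 codewords.
  weight 5: 4 codewords.
  weight 6: 1 codewords.
Minimum distance d = smallest w > 0 with A_w > 0 = 2.
Sanity: Σ A_w = 16 = 2^4 = 16 ✓.


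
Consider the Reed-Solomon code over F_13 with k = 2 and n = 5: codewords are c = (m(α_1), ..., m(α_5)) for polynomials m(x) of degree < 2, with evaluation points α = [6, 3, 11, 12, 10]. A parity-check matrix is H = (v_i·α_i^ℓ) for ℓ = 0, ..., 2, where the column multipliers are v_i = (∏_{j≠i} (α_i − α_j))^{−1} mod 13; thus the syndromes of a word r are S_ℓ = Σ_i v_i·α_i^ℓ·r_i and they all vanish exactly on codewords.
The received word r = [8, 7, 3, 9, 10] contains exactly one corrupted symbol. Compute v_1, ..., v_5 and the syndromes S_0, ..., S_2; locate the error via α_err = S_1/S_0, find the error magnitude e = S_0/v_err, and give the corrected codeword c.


S = (12, 7, 3), error at position 1, error magnitude e = 9, c = [12, 7, 3, 9, 10].

Step 1: column multipliers v_i = (∏_{j≠i}(α_i − α_j))^{−1} mod 13.
  i = 1 (α = 6): (6−3)(6−11)(6−12)(6−10) = 3·(−5)·(−6)·(−4) = −360 ≡ 4, so v_1 = 4^{−1} = 10 (mod 13).
  i = 2 (α = 3): (3−6)(3−11)(3−12)(3−10) = (−3)·(−8)·(−9)·(−7) = 1512 ≡ 4, so v_2 = 4^{−1} = 10 (mod 13).
  i = 3 (α = 11): (11−6)(11−3)(11−12)(11−10) = 5·8·(−1)·1 = −40 ≡ 12, so v_3 = 12^{−1} = 12 (mod 13).
  i = 4 (α = 12): (12−6)(12−3)(12−11)(12−10) = 6·9·1·2 = 108 ≡ 4, so v_4 = 4^{−1} = 10 (mod 13).
  i = 5 (α = 10): (10−6)(10−3)(10−11)(10−12) = 4·7·(−1)·(−2) = 56 ≡ 4, so v_5 = 4^{−1} = 10 (mod 13).
  v = [10, 10, 12, 10, 10].
Step 2: syndromes of r = [8, 7, 3, 9, 10] (all sums mod 13).
  S_0 = Σ v_i r_i = 10·8 + 10·7 + 12·3 + 10·9 + 10·10 = 376 ≡ 12.
  S_1 = Σ v_i α_i r_i = 10·6·8 + 10·3·7 + 12·11·3 + 10·12·9 + 10·10·10 = 3166 ≡ 7.
  α_i^2 mod 13 = [10, 9, 4, 1, 9].
  S_2 = Σ v_i α_i^2 r_i = 10·10·8 + 10·9·7 + 12·4·3 + 10·1·9 + 10·9·10 = 2564 ≡ 3.
  S = (12, 7, 3) ≠ 0, so r is not a codeword (an error is present).
Step 3: locate the error. For a single error e at position i, S_ℓ = v_i·e·α_i^ℓ, so α_err = S_1/S_0.
  S_0^{−1} = 12^{−1} = 12 (mod 13), so α_err = 7·12 = 84 ≡ 6 = α_1. Error position i = 1.
  Consistency check: S_2/S_1 = 3·2 = 6 ≡ 6 = α_err ✓ (single-error assumption holds).
Step 4: error magnitude e = S_0/v_1 = S_0·∏_{j≠1}(α_1 − α_j) = 12·4 = 48 ≡ 9 (mod 13).
Step 5: correct position 1: c_1 = r_1 − e = 8 − 9 ≡ 12 (mod 13). Hence c = [12, 7, 3, 9, 10].
  Check: interpolating c through the α_i gives m(x) = 2 + 6·x (degree < 2) with m(α_i) = c_i for every i, so c is indeed a codeword.


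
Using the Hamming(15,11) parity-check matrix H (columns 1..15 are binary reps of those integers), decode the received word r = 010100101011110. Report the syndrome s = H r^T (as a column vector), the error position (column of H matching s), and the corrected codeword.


s = (1, 1, 0, 0)^T, error position = 12, corrected codeword c = 010100101010110

Compute s = H r^T mod 2 one row at a time:
  s_1 = 0 + 1 + 0 + 1 + 1 + 1 + 1 + 0 = 5 ≡ 1 (mod 2).
  s_2 = 1 + 0 + 0 + 1 + 1 + 1 + 1 + 0 = 5 ≡ 1 (mod 2).
  s_3 = 1 + 0 + 0 + 1 + 0 + 1 + 1 + 0 = 4 ≡ 0 (mod 2).
  s_4 = 0 + 0 + 0 + 1 + 1 + 1 + 1 + 0 = 4 ≡ 0 (mod 2).
s = (1, 1, 0, 0)^T — this equals column 12 of H (binary 1100), so error is at position 12.
Correct: flip bit 12 of r = 010100101011110 to get c = 010100101010110.


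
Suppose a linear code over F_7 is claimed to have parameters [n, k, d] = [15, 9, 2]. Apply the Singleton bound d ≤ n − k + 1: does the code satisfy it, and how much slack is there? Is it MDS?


Singleton RHS = n − k + 1 = 7, slack = 5, bound satisfied, not MDS.

Singleton bound: d ≤ n − k + 1.
Here n = 15, k = 9, so n − k + 1 = 7.
Given d = 2, check d ≤ 7: YES.
Slack = (n − k + 1) − d = 5.
The code is NOT MDS (slack = 5 > 0).
Description: the claimed parameters are [15, 9, 2]_7; such a code would be non-MDS.


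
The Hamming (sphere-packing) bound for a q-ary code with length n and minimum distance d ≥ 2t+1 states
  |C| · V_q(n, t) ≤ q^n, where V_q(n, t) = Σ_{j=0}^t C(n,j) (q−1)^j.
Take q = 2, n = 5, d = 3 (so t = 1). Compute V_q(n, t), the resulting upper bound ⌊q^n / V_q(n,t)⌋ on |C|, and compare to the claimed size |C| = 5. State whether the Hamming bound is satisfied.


V_q(n, t) = 6, q^n = 32, Hamming bound = 5, |C| = 5 ≤ bound (satisfied).

Step 1: Compute V_q(n, t) = Σ_{j=0}^1 C(n, j) (q−1)^j.
  j = 0: C(5,0)·(1)^0 = 1·1 = 1.
  j = 1: C(5,1)·(1)^1 = 5·1 = 5.
  V_q(n, t) = 1 + 5 = 6.
Step 2: q^n = 2^5 = 32.
Step 3: Hamming bound ⌊q^n / V_q(n,t)⌋ = ⌊32/6⌋ = 5.
Step 4: Compare |C| = 5 to 5: satisfied.
The claimed |C| lies at the Hamming bound (tight).


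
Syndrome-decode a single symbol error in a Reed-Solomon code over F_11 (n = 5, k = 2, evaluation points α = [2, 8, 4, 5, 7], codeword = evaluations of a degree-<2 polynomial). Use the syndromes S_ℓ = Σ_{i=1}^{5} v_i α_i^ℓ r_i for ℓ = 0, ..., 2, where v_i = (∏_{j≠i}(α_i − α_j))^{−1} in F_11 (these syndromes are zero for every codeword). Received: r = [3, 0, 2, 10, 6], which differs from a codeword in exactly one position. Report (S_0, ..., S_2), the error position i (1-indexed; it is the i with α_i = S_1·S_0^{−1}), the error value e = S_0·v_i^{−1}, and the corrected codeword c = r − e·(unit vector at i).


S = (2, 10, 6), error at position 4, error magnitude e = 3, c = [3, 0, 2, 7, 6].

Step 1: column multipliers v_i = (∏_{j≠i}(α_i − α_j))^{−1} mod 11.
  i = 1 (α = 2): (2−8)(2−4)(2−5)(2−7) = (−6)·(−2)·(−3)·(−5) = 180 ≡ 4, so v_1 = 4^{−1} = 3 (mod 11).
  i = 2 (α = 8): (8−2)(8−4)(8−5)(8−7) = 6·4·3·1 = 72 ≡ 6, so v_2 = 6^{−1} = 2 (mod 11).
  i = 3 (α = 4): (4−2)(4−8)(4−5)(4−7) = 2·(−4)·(−1)·(−3) = −24 ≡ 9, so v_3 = 9^{−1} = 5 (mod 11).
  i = 4 (α = 5): (5−2)(5−8)(5−4)(5−7) = 3·(−3)·1·(−2) = 18 ≡ 7, so v_4 = 7^{−1} = 8 (mod 11).
  i = 5 (α = 7): (7−2)(7−8)(7−4)(7−5) = 5·(−1)·3·2 = −30 ≡ 3, so v_5 = 3^{−1} = 4 (mod 11).
  v = [3, 2, 5, 8, 4].
Step 2: syndromes of r = [3, 0, 2, 10, 6] (all sums mod 11).
  S_0 = Σ v_i r_i = 3·3 + 2·0 + 5·2 + 8·10 + 4·6 = 123 ≡ 2.
  S_1 = Σ v_i α_i r_i = 3·2·3 + 2·8·0 + 5·4·2 + 8·5·10 + 4·7·6 = 626 ≡ 10.
  α_i^2 mod 11 = [4, 9, 5, 3, 5].
  S_2 = Σ v_i α_i^2 r_i = 3·4·3 + 2·9·0 + 5·5·2 + 8·3·10 + 4·5·6 = 446 ≡ 6.
  S = (2, 10, 6) ≠ 0, so r is not a codeword (an error is present).
Step 3: locate the error. For a single error e at position i, S_ℓ = v_i·e·α_i^ℓ, so α_err = S_1/S_0.
  S_0^{−1} = 2^{−1} = 6 (mod 11), so α_err = 10·6 = 60 ≡ 5 = α_4. Error position i = 4.
  Consistency check: S_2/S_1 = 6·10 = 60 ≡ 5 = α_err ✓ (single-error assumption holds).
Step 4: error magnitude e = S_0/v_4 = S_0·∏_{j≠4}(α_4 − α_j) = 2·7 = 14 ≡ 3 (mod 11).
Step 5: correct position 4: c_4 = r_4 − e = 10 − 3 ≡ 7 (mod 11). Hence c = [3, 0, 2, 7, 6].
  Check: interpolating c through the α_i gives m(x) = 4 + 5·x (degree < 2) with m(α_i) = c_i for every i, so c is indeed a codeword.


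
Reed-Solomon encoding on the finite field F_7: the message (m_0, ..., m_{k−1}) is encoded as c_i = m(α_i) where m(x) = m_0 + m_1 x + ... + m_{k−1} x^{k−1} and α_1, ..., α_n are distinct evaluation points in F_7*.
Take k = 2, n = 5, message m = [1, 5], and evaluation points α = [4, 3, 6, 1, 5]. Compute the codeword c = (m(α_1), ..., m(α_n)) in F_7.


c = [0, 2, 3, 6, 5]

Message polynomial: m(x) = 1 + 5·x (mod 7).
For each evaluation point α_i, compute m(α_i) mod 7:
  α_1 = 4: Horner steps 5 → 0, so m(4) = 0.
  α_2 = 3: Horner steps 5 → 2, so m(3) = 2.
  α_3 = 6: Horner steps 5 → 3, so m(6) = 3.
  α_4 = 1: Horner steps 5 → 6, so m(1) = 6.
  α_5 = 5: Horner steps 5 → 5, so m(5) = 5.
Codeword c = [0, 2, 3, 6, 5] ∈ F_7^5.


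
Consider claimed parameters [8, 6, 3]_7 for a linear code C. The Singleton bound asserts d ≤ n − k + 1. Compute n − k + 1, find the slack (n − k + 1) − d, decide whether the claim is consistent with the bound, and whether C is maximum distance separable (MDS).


Singleton RHS = n − k + 1 = 3, slack = 0, bound satisfied, MDS.

Singleton bound: d ≤ n − k + 1.
Here n = 8, k = 6, so n − k + 1 = 3.
Given d = 3, check d ≤ 3: YES.
Slack = (n − k + 1) − d = 0.
The code is MDS (slack = 0).
Description: the claimed parameters are [8, 6, 3]_7; such a code would be MDS (meets Singleton bound).


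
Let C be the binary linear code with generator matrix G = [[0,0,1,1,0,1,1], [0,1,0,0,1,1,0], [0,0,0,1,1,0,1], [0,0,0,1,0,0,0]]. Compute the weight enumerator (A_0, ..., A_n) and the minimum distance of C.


Weight distribution: A_0 = 1, A_1 = 1, A_2 = 2, A_3 = 6, A_4 = 5, A_5 = 1. Minimum distance d = 1.

Enumerate all 2^4 = 16 messages m ∈ F_2^4.
For each, compute codeword c = mG in F_2^7, then tally its weight.
  m = 0000 → c = 0000000, weight = 0.
  m = 1000 → c = 0011011, weight = 4.
  m = 0100 → c = 0100110, weight = 3.
  m = 1100 → c = 0111101, weight = 5.
  m = 0010 → c = 0001101, weight = 3.
  m = 1010 → c = 0010110, weight = 3.
  m = 0110 → c = 0101011, weight = 4.
  m = 1110 → c = 0110000, weight = 2.
  m = 0001 → c = 0001000, weight = 1.
  m = 1001 → c = 0010011, weight = 3.
  m = 0101 → c = 0101110, weight = 4.
  m = 1101 → c = 0110101, weight = 4.
  m = 0011 → c = 0000101, weight = 2.
  m = 1011 → c = 0011110, weight = 4.
  m = 0111 → c = 0100011, weight = 3.
  m = 1111 → c = 0111000, weight = 3.
Tally weights:
  weight 0: 1 codewords.
  weight 1: 1 codewords.
  weight 2: 2 codewords.
  weight 3: 6 codewords.
  weight 4: 5 codewords.
  weight 5: 1 codewords.
Minimum distance d = smallest w > 0 with A_w > 0 = 1.
Sanity: Σ A_w = 16 = 2^4 = 16 ✓.


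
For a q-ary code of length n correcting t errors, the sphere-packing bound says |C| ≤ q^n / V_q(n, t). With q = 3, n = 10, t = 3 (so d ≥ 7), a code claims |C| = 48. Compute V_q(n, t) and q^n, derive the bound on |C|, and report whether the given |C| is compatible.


V_q(n, t) = 1161, q^n = 59049, Hamming bound = 50, |C| = 48 ≤ bound (satisfied).

Step 1: Compute V_q(n, t) = Σ_{j=0}^3 C(n, j) (q−1)^j.
  j = 0: C(10,0)·(2)^0 = 1·1 = 1.
  j = 1: C(10,1)·(2)^1 = 10·2 = 20.
  j = 2: C(10,2)·(2)^2 = 45·4 = 180.
  j = 3: C(10,3)·(2)^3 = 120·8 = 960.
  V_q(n, t) = 1 + 20 + 180 + 960 = 1161.
Step 2: q^n = 3^10 = 59049.
Step 3: Hamming bound ⌊q^n / V_q(n,t)⌋ = ⌊59049/1161⌋ = 50.
Step 4: Compare |C| = 48 to 50: satisfied.
The claimed |C| lies below the Hamming bound.


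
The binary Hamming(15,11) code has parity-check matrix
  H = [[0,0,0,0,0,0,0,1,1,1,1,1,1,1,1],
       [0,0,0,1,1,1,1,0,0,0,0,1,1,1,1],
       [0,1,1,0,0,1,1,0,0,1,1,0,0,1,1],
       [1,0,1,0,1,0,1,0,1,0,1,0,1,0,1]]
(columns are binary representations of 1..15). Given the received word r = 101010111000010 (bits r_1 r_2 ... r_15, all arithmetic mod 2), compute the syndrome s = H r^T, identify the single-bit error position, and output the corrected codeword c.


s = (1, 1, 1, 1)^T, error position = 15, corrected codeword c = 101010111000011

Compute s = H r^T mod 2 one row at a time:
  s_1 = 1 + 1 + 0 + 0 + 0 + 0 + 1 + 0 = 3 ≡ 1 (mod 2).
  s_2 = 0 + 1 + 0 + 1 + 0 + 0 + 1 + 0 = 3 ≡ 1 (mod 2).
  s_3 = 0 + 1 + 0 + 1 + 0 + 0 + 1 + 0 = 3 ≡ 1 (mod 2).
  s_4 = 1 + 1 + 1 + 1 + 1 + 0 + 0 + 0 = 5 ≡ 1 (mod 2).
s = (1, 1, 1, 1)^T — this equals column 15 of H (binary 1111), so error is at position 15.
Correct: flip bit 15 of r = 101010111000010 to get c = 101010111000011.


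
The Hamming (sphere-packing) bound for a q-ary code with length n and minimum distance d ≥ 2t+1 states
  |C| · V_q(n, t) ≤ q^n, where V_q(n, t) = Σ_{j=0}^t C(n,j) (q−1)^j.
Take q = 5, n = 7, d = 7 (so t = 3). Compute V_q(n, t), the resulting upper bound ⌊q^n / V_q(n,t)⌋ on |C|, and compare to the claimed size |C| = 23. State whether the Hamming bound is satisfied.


V_q(n, t) = 2605, q^n = 78125, Hamming bound = 29, |C| = 23 ≤ bound (satisfied).

Step 1: Compute V_q(n, t) = Σ_{j=0}^3 C(n, j) (q−1)^j.
  j = 0: C(7,0)·(4)^0 = 1·1 = 1.
  j = 1: C(7,1)·(4)^1 = 7·4 = 28.
  j = 2: C(7,2)·(4)^2 = 21·16 = 336.
  j = 3: C(7,3)·(4)^3 = 35·64 = 2240.
  V_q(n, t) = 1 + 28 + 336 + 2240 = 2605.
Step 2: q^n = 5^7 = 78125.
Step 3: Hamming bound ⌊q^n / V_q(n,t)⌋ = ⌊78125/2605⌋ = 29.
Step 4: Compare |C| = 23 to 29: satisfied.
The claimed |C| lies below the Hamming bound.


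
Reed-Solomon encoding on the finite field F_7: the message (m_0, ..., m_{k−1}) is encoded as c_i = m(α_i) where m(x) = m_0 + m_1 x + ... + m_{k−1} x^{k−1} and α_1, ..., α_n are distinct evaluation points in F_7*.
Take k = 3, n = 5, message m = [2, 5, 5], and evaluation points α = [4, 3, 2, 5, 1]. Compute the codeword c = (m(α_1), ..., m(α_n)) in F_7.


c = [4, 6, 4, 5, 5]

Message polynomial: m(x) = 2 + 5·x + 5·x^2 (mod 7).
For each evaluation point α_i, compute m(α_i) mod 7:
  α_1 = 4: Horner steps 5 → 4 → 4, so m(4) = 4.
  α_2 = 3: Horner steps 5 → 6 → 6, so m(3) = 6.
  α_3 = 2: Horner steps 5 → 1 → 4, so m(2) = 4.
  α_4 = 5: Horner steps 5 → 2 → 5, so m(5) = 5.
  α_5 = 1: Horner steps 5 → 3 → 5, so m(1) = 5.
Codeword c = [4, 6, 4, 5, 5] ∈ F_7^5.


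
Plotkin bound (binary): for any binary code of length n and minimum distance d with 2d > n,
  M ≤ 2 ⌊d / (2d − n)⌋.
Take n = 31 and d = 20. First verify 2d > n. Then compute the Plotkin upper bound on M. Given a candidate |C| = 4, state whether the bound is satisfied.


Plotkin bound M ≤ 4; given |C| = 4 ≤ bound (satisfied).

Check applicability: 2d = 40, n = 31.
2d − n = 9 > 0, so Plotkin applies.
Compute d/(2d−n) = 20/9 ≈ 2.2222.
⌊d/(2d−n)⌋ = 2.
Plotkin bound: M ≤ 2·2 = 4.
Given |C| = 4, check: satisfied.
This |C| is at the Plotkin bound.


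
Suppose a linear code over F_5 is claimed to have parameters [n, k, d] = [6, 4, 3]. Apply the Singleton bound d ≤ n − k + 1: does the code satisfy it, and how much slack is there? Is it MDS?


Singleton RHS = n − k + 1 = 3, slack = 0, bound satisfied, MDS.

Singleton bound: d ≤ n − k + 1.
Here n = 6, k = 4, so n − k + 1 = 3.
Given d = 3, check d ≤ 3: YES.
Slack = (n − k + 1) − d = 0.
The code is MDS (slack = 0).
Description: the claimed parameters are [6, 4, 3]_5; such a code would be MDS (meets Singleton bound).


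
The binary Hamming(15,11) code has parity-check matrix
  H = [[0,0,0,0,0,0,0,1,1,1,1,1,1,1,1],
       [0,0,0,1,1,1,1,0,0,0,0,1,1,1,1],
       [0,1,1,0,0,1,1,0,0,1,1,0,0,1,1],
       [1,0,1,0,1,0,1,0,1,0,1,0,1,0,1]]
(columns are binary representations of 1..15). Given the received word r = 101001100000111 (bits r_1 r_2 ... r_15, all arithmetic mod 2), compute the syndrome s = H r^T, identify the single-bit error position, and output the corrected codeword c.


s = (1, 1, 1, 1)^T, error position = 15, corrected codeword c = 101001100000110

Compute s = H r^T mod 2 one row at a time:
  s_1 = 0 + 0 + 0 + 0 + 0 + 1 + 1 + 1 = 3 ≡ 1 (mod 2).
  s_2 = 0 + 0 + 1 + 1 + 0 + 1 + 1 + 1 = 5 ≡ 1 (mod 2).
  s_3 = 0 + 1 + 1 + 1 + 0 + 0 + 1 + 1 = 5 ≡ 1 (mod 2).
  s_4 = 1 + 1 + 0 + 1 + 0 + 0 + 1 + 1 = 5 ≡ 1 (mod 2).
s = (1, 1, 1, 1)^T — this equals column 15 of H (binary 1111), so error is at position 15.
Correct: flip bit 15 of r = 101001100000111 to get c = 101001100000110.


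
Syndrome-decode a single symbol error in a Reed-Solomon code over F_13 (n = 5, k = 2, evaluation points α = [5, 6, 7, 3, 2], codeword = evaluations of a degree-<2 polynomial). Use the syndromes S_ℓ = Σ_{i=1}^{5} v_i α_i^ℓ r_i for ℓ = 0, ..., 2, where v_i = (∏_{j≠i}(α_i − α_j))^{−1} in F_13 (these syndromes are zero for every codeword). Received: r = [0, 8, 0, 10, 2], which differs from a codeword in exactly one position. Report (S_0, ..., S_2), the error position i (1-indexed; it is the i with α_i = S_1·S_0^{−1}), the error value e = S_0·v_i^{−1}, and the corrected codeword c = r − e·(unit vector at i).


S = (10, 5, 9), error at position 3, error magnitude e = 10, c = [0, 8, 3, 10, 2].

Step 1: column multipliers v_i = (∏_{j≠i}(α_i − α_j))^{−1} mod 13.
  i = 1 (α = 5): (5−6)(5−7)(5−3)(5−2) = (−1)·(−2)·2·3 = 12 ≡ 12, so v_1 = 12^{−1} = 12 (mod 13).
  i = 2 (α = 6): (6−5)(6−7)(6−3)(6−2) = 1·(−1)·3·4 = −12 ≡ 1, so v_2 = 1^{−1} = 1 (mod 13).
  i = 3 (α = 7): (7−5)(7−6)(7−3)(7−2) = 2·1·4·5 = 40 ≡ 1, so v_3 = 1^{−1} = 1 (mod 13).
  i = 4 (α = 3): (3−5)(3−6)(3−7)(3−2) = (−2)·(−3)·(−4)·1 = −24 ≡ 2, so v_4 = 2^{−1} = 7 (mod 13).
  i = 5 (α = 2): (2−5)(2−6)(2−7)(2−3) = (−3)·(−4)·(−5)·(−1) = 60 ≡ 8, so v_5 = 8^{−1} = 5 (mod 13).
  v = [12, 1, 1, 7, 5].
Step 2: syndromes of r = [0, 8, 0, 10, 2] (all sums mod 13).
  S_0 = Σ v_i r_i = 12·0 + 1·8 + 1·0 + 7·10 + 5·2 = 88 ≡ 10.
  S_1 = Σ v_i α_i r_i = 12·5·0 + 1·6·8 + 1·7·0 + 7·3·10 + 5·2·2 = 278 ≡ 5.
  α_i^2 mod 13 = [12, 10, 10, 9, 4].
  S_2 = Σ v_i α_i^2 r_i = 12·12·0 + 1·10·8 + 1·10·0 + 7·9·10 + 5·4·2 = 750 ≡ 9.
  S = (10, 5, 9) ≠ 0, so r is not a codeword (an error is present).
Step 3: locate the error. For a single error e at position i, S_ℓ = v_i·e·α_i^ℓ, so α_err = S_1/S_0.
  S_0^{−1} = 10^{−1} = 4 (mod 13), so α_err = 5·4 = 20 ≡ 7 = α_3. Error position i = 3.
  Consistency check: S_2/S_1 = 9·8 = 72 ≡ 7 = α_err ✓ (single-error assumption holds).
Step 4: error magnitude e = S_0/v_3 = S_0·∏_{j≠3}(α_3 − α_j) = 10·1 = 10 ≡ 10 (mod 13).
Step 5: correct position 3: c_3 = r_3 − e = 0 − 10 ≡ 3 (mod 13). Hence c = [0, 8, 3, 10, 2].
  Check: interpolating c through the α_i gives m(x) = 12 + 8·x (degree < 2) with m(α_i) = c_i for every i, so c is indeed a codeword.


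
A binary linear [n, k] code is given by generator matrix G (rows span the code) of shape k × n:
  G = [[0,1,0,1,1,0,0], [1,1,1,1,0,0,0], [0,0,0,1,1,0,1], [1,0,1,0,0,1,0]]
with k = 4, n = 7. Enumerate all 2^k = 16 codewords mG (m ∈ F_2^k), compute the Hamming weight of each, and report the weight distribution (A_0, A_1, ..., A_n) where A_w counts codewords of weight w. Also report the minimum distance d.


Weight distribution: A_0 = 1, A_2 = 2, A_3 = 6, A_4 = 3, A_5 = 2, A_6 = 2. Minimum distance d = 2.

Enumerate all 2^4 = 16 messages m ∈ F_2^4.
For each, compute codeword c = mG in F_2^7, then tally its weight.
  m = 0000 → c = 0000000, weight = 0.
  m = 1000 → c = 0101100, weight = 3.
  m = 0100 → c = 1111000, weight = 4.
  m = 1100 → c = 1010100, weight = 3.
  m = 0010 → c = 0001101, weight = 3.
  m = 1010 → c = 0100001, weight = 2.
  m = 0110 → c = 1110101, weight = 5.
  m = 1110 → c = 1011001, weight = 4.
  m = 0001 → c = 1010010, weight = 3.
  m = 1001 → c = 1111110, weight = 6.
  m = 0101 → c = 0101010, weight = 3.
  m = 1101 → c = 0000110, weight = 2.
  m = 0011 → c = 1011111, weight = 6.
  m = 1011 → c = 1110011, weight = 5.
  m = 0111 → c = 0100111, weight = 4.
  m = 1111 → c = 0001011, weight = 3.
Tally weights:
  weight 0: 1 codewords.
  weight 2: 2 codewords.
  weight 3: 6 codewords.
  weight 4: 3 codewords.
  weight 5: 2 codewords.
  weight 6: 2 codewords.
Minimum distance d = smallest w > 0 with A_w > 0 = 2.
Sanity: Σ A_w = 16 = 2^4 = 16 ✓.


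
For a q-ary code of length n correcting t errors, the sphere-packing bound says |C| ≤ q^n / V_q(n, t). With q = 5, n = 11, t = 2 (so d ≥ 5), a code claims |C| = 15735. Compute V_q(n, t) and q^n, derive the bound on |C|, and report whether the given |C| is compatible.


V_q(n, t) = 925, q^n = 48828125, Hamming bound = 52787, |C| = 15735 ≤ bound (satisfied).

Step 1: Compute V_q(n, t) = Σ_{j=0}^2 C(n, j) (q−1)^j.
  j = 0: C(11,0)·(4)^0 = 1·1 = 1.
  j = 1: C(11,1)·(4)^1 = 11·4 = 44.
  j = 2: C(11,2)·(4)^2 = 55·16 = 880.
  V_q(n, t) = 1 + 44 + 880 = 925.
Step 2: q^n = 5^11 = 48828125.
Step 3: Hamming bound ⌊q^n / V_q(n,t)⌋ = ⌊48828125/925⌋ = 52787.
Step 4: Compare |C| = 15735 to 52787: satisfied.
The claimed |C| lies below the Hamming bound.
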